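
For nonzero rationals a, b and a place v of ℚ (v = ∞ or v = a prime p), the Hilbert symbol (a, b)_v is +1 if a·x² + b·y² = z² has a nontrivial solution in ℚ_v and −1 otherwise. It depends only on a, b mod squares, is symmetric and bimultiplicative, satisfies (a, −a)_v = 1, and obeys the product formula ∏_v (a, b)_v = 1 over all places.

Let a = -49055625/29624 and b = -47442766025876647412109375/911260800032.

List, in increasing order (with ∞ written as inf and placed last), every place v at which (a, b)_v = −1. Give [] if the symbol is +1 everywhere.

Mod squares: a ≡ -13566, b ≡ -510. Check v ∈ {∞, 2, 3, 5, 7, 11, 17, 19, 23, 29}.
v=23: a=23^-2·(≡4), b=23^-4·(≡14) mod 23; (4|23)=+1, (14|23)=-1; (−1)^{-2·-4·11}·(+1)^-4·(-1)^-2 = +1.
v=∞: -13566 < 0 and -510 < 0  ⇒  (a,b)_∞ = -1.
v=17: a=17^1·(≡4), b=17^5·(≡1) mod 17; (4|17)=+1, (1|17)=+1; (−1)^{1·5·8}·(+1)^5·(+1)^1 = +1.
v=5: a=5^4·(≡4), b=5^11·(≡3) mod 5; (4|5)=+1, (3|5)=-1; (−1)^{4·11·2}·(+1)^11·(-1)^4 = +1.
v=29: a=29^0·(≡13), b=29^-2·(≡19) mod 29; (13|29)=+1, (19|29)=-1; (−1)^{0·-2·14}·(+1)^-2·(-1)^0 = +1.
v=11: a=11^0·(≡8), b=11^-2·(≡2) mod 11; (8|11)=-1, (2|11)=-1; (−1)^{0·-2·5}·(-1)^-2·(-1)^0 = +1.
v=7: a=7^-1·(≡1), b=7^4·(≡4) mod 7; (1|7)=+1, (4|7)=+1; (−1)^{-1·4·3}·(+1)^4·(+1)^-1 = +1.
v=19: a=19^1·(≡18), b=19^4·(≡18) mod 19; (18|19)=-1, (18|19)=-1; (−1)^{1·4·9}·(-1)^4·(-1)^1 = -1.
v=2: v_2(a)=-3, v_2(b)=-5; units ≡ 1, 1 (mod 8); ε·ε+αω+βω = 0·0+-3·0+-5·0 ≡ 0  ⇒  (a,b)_2 = +1.
v=3: a=3^5·(≡2), b=3^7·(≡1) mod 3; (2|3)=-1, (1|3)=+1; (−1)^{5·7·1}·(-1)^7·(+1)^5 = +1.
Ram(-13566, -510) = {19, ∞}; no ℚ_19-point on the conic.

[19, inf]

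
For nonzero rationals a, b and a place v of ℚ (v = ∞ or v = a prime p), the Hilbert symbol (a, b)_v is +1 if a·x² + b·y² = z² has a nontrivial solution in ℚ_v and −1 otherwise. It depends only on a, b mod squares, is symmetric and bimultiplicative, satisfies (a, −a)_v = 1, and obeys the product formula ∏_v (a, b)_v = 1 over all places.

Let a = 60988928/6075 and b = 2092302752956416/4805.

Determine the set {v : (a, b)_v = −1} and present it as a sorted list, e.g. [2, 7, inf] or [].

[2, 3, 13, 17]

(a, b) ≡ (14586, 5) mod (ℚ^×)²; places V = {2, 3, 5, 7, 11, 13, 17, 31, ∞}.
(a,b)_13: α=1, u≡4; β=2, v≡5 (mod 13); (4|13)=+1, (5|13)=-1; sign (−1)^0·+1^2·-1^1 = -1.
(a,b)_2: α=9, β=14; u≡5, v≡5 (mod 8); ε(u)ε(v)=0·0, αω(v)=9·1, βω(u)=14·1; sum ≡ 1  ⇒  -1.
(a,b)_17: α=1, u≡1; β=2, v≡3 (mod 17); (1|17)=+1, (3|17)=-1; sign (−1)^0·+1^2·-1^1 = -1.
(a,b)_3: α=-5, u≡2; β=2, v≡2 (mod 3); (2|3)=-1, (2|3)=-1; sign (−1)^0·-1^2·-1^-5 = -1.
(a,b)_31: α=0, u≡7; β=-2, v≡9 (mod 31); (7|31)=+1, (9|31)=+1; sign (−1)^0·+1^-2·+1^0 = +1.
(a,b)_5: α=-2, u≡1; β=-1, v≡1 (mod 5); (1|5)=+1, (1|5)=+1; sign (−1)^0·+1^-1·+1^-2 = +1.
(a,b)_11: α=1, u≡10; β=2, v≡4 (mod 11); (10|11)=-1, (4|11)=+1; sign (−1)^0·-1^2·+1^1 = +1.
(a,b)_∞: sgn(14586)=+, sgn(5)=+, so +1.
(a,b)_7: α=2, u≡5; β=4, v≡6 (mod 7); (5|7)=-1, (6|7)=-1; sign (−1)^0·-1^4·-1^2 = +1.
(14586, 5 / ℚ) ramifies at {2, 3, 13, 17}: a division algebra.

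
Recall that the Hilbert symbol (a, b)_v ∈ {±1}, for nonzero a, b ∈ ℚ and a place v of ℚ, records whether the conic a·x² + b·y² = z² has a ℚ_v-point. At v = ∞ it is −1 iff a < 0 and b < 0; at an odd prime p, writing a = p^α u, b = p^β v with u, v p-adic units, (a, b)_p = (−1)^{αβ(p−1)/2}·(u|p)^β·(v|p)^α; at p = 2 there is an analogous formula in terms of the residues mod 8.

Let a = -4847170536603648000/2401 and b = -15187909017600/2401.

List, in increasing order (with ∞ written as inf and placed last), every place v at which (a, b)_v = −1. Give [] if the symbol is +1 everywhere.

[17, inf]

Mod squares: a ≡ -255, b ≡ -11. Check v ∈ {∞, 2, 3, 5, 7, 11, 17}.
v=∞: -255 < 0 and -11 < 0  ⇒  (a,b)_∞ = -1.
v=2: v_2(a)=28, v_2(b)=18; units ≡ 1, 5 (mod 8); ε·ε+αω+βω = 0·0+28·1+18·0 ≡ 0  ⇒  (a,b)_2 = +1.
v=17: a=17^3·(≡15), b=17^2·(≡6) mod 17; (15|17)=+1, (6|17)=-1; (−1)^{3·2·8}·(+1)^2·(-1)^3 = -1.
v=7: a=7^-4·(≡1), b=7^-4·(≡3) mod 7; (1|7)=+1, (3|7)=-1; (−1)^{-4·-4·3}·(+1)^-4·(-1)^-4 = +1.
v=3: a=3^5·(≡2), b=3^6·(≡1) mod 3; (2|3)=-1, (1|3)=+1; (−1)^{5·6·1}·(-1)^6·(+1)^5 = +1.
v=5: a=5^3·(≡1), b=5^2·(≡1) mod 5; (1|5)=+1, (1|5)=+1; (−1)^{3·2·2}·(+1)^2·(+1)^3 = +1.
v=11: a=11^2·(≡5), b=11^1·(≡6) mod 11; (5|11)=+1, (6|11)=-1; (−1)^{2·1·5}·(+1)^1·(-1)^2 = +1.
Ram(-255, -11) = {17, ∞}; no ℚ_17-point on the conic.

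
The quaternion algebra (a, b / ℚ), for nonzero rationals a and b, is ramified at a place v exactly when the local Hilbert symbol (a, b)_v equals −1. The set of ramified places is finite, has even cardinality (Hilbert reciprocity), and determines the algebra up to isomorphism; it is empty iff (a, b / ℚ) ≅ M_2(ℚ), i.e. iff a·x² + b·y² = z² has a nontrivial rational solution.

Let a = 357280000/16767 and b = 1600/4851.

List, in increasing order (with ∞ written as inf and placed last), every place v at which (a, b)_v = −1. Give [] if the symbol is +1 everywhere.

[2, 11, 23, 29]

(a, b) ≡ (51359, 11) mod (ℚ^×)²; places V = {2, 3, 5, 7, 11, 23, 29, ∞}.
(a,b)_29: α=1, u≡15; β=0, v≡26 (mod 29); (15|29)=-1, (26|29)=-1; sign (−1)^0·-1^0·-1^1 = -1.
(a,b)_11: α=1, u≡1; β=-1, v≡5 (mod 11); (1|11)=+1, (5|11)=+1; sign (−1)^1·+1^-1·+1^1 = -1.
(a,b)_5: α=4, u≡4; β=2, v≡4 (mod 5); (4|5)=+1, (4|5)=+1; sign (−1)^0·+1^2·+1^4 = +1.
(a,b)_7: α=1, u≡2; β=-2, v≡4 (mod 7); (2|7)=+1, (4|7)=+1; sign (−1)^0·+1^-2·+1^1 = +1.
(a,b)_3: α=-6, u≡2; β=-2, v≡2 (mod 3); (2|3)=-1, (2|3)=-1; sign (−1)^0·-1^-2·-1^-6 = +1.
(a,b)_2: α=8, β=6; u≡7, v≡3 (mod 8); ε(u)ε(v)=1·1, αω(v)=8·1, βω(u)=6·0; sum ≡ 1  ⇒  -1.
(a,b)_23: α=-1, u≡13; β=0, v≡5 (mod 23); (13|23)=+1, (5|23)=-1; sign (−1)^0·+1^0·-1^-1 = -1.
(a,b)_∞: sgn(51359)=+, sgn(11)=+, so +1.
|Ram(51359, 11)| = 4, even; anisotropic at {2, 11, 23, 29}.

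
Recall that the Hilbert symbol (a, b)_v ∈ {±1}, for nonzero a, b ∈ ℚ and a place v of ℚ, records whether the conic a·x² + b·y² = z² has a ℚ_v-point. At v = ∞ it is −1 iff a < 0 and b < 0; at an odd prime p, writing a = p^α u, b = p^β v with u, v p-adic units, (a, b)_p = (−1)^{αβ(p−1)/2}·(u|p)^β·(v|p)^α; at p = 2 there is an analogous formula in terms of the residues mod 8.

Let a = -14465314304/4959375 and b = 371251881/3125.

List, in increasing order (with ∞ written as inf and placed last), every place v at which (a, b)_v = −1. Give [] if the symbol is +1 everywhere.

Mod squares: a ≡ -210, b ≡ 5005. Check v ∈ {∞, 2, 3, 5, 7, 11, 13, 23, 29, 41}.
v=2: v_2(a)=9, v_2(b)=0; units ≡ 7, 5 (mod 8); ε·ε+αω+βω = 1·0+9·1+0·0 ≡ 1  ⇒  (a,b)_2 = -1.
v=23: a=23^-2·(≡15), b=23^0·(≡22) mod 23; (15|23)=-1, (22|23)=-1; (−1)^{-2·0·11}·(-1)^0·(-1)^-2 = +1.
v=3: a=3^-1·(≡2), b=3^2·(≡1) mod 3; (2|3)=-1, (1|3)=+1; (−1)^{-1·2·1}·(-1)^2·(+1)^-1 = +1.
v=7: a=7^5·(≡6), b=7^3·(≡2) mod 7; (6|7)=-1, (2|7)=+1; (−1)^{5·3·3}·(-1)^3·(+1)^5 = +1.
v=∞: -210 < 0 and 5005 > 0  ⇒  (a,b)_∞ = +1.
v=13: a=13^0·(≡8), b=13^1·(≡7) mod 13; (8|13)=-1, (7|13)=-1; (−1)^{0·1·6}·(-1)^1·(-1)^0 = -1.
v=5: a=5^-5·(≡3), b=5^-5·(≡1) mod 5; (3|5)=-1, (1|5)=+1; (−1)^{-5·-5·2}·(-1)^-5·(+1)^-5 = -1.
v=29: a=29^0·(≡22), b=29^2·(≡12) mod 29; (22|29)=+1, (12|29)=-1; (−1)^{0·2·14}·(+1)^2·(-1)^0 = +1.
v=41: a=41^2·(≡4), b=41^0·(≡27) mod 41; (4|41)=+1, (27|41)=-1; (−1)^{2·0·20}·(+1)^0·(-1)^2 = +1.
v=11: a=11^0·(≡7), b=11^1·(≡4) mod 11; (7|11)=-1, (4|11)=+1; (−1)^{0·1·5}·(-1)^1·(+1)^0 = -1.
|Ram(-210, 5005)| = 4, even; anisotropic at {2, 5, 11, 13}.

[2, 5, 11, 13]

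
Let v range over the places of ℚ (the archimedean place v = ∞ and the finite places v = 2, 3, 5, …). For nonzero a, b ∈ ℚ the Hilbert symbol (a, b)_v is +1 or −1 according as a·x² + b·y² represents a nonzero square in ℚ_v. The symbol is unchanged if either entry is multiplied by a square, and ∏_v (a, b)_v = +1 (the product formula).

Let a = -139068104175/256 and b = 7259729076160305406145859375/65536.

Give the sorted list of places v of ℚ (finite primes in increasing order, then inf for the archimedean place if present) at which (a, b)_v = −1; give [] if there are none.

Mod squares: a ≡ -143, b ≡ 15015. Check v ∈ {∞, 2, 3, 5, 7, 11, 13}.
v=5: a=5^2·(≡3), b=5^7·(≡2) mod 5; (3|5)=-1, (2|5)=-1; (−1)^{2·7·2}·(-1)^7·(-1)^2 = -1.
v=∞: -143 < 0 and 15015 > 0  ⇒  (a,b)_∞ = +1.
v=11: a=11^3·(≡5), b=11^7·(≡9) mod 11; (5|11)=+1, (9|11)=+1; (−1)^{3·7·5}·(+1)^7·(+1)^3 = -1.
v=2: v_2(a)=-8, v_2(b)=-16; units ≡ 1, 7 (mod 8); ε·ε+αω+βω = 0·1+-8·0+-16·0 ≡ 0  ⇒  (a,b)_2 = +1.
v=3: a=3^8·(≡1), b=3^17·(≡1) mod 3; (1|3)=+1, (1|3)=+1; (−1)^{8·17·1}·(+1)^17·(+1)^8 = +1.
v=13: a=13^1·(≡11), b=13^3·(≡8) mod 13; (11|13)=-1, (8|13)=-1; (−1)^{1·3·6}·(-1)^3·(-1)^1 = +1.
v=7: a=7^2·(≡2), b=7^5·(≡6) mod 7; (2|7)=+1, (6|7)=-1; (−1)^{2·5·3}·(+1)^5·(-1)^2 = +1.
Ram(-143, 15015) = {5, 11}; no ℚ_5-point on the conic.

[5, 11]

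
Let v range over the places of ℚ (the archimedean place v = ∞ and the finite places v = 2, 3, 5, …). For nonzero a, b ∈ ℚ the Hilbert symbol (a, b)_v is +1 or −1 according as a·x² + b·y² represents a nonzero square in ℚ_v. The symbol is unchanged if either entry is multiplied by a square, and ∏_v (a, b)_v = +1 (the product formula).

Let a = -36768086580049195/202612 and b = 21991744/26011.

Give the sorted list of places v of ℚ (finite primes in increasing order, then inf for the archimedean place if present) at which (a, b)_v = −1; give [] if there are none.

[29, 31]

Mod squares: a ≡ -235135, b ≡ 22591. Check v ∈ {∞, 2, 5, 7, 17, 19, 29, 31, 37, 41}.
v=2: v_2(a)=-2, v_2(b)=6; units ≡ 1, 7 (mod 8); ε·ε+αω+βω = 0·1+-2·0+6·0 ≡ 0  ⇒  (a,b)_2 = +1.
v=19: a=19^0·(≡17), b=19^-1·(≡4) mod 19; (17|19)=+1, (4|19)=+1; (−1)^{0·-1·9}·(+1)^-1·(+1)^0 = +1.
v=41: a=41^3·(≡2), b=41^1·(≡23) mod 41; (2|41)=+1, (23|41)=+1; (−1)^{3·1·20}·(+1)^1·(+1)^3 = +1.
v=5: a=5^1·(≡3), b=5^0·(≡4) mod 5; (3|5)=-1, (4|5)=+1; (−1)^{1·0·2}·(-1)^0·(+1)^1 = +1.
v=7: a=7^2·(≡1), b=7^0·(≡2) mod 7; (1|7)=+1, (2|7)=+1; (−1)^{2·0·3}·(+1)^0·(+1)^2 = +1.
v=37: a=37^-3·(≡34), b=37^-2·(≡34) mod 37; (34|37)=+1, (34|37)=+1; (−1)^{-3·-2·18}·(+1)^-2·(+1)^-3 = +1.
v=31: a=31^1·(≡18), b=31^0·(≡17) mod 31; (18|31)=+1, (17|31)=-1; (−1)^{1·0·15}·(+1)^0·(-1)^1 = -1.
v=∞: -235135 < 0 and 22591 > 0  ⇒  (a,b)_∞ = +1.
v=17: a=17^4·(≡16), b=17^2·(≡4) mod 17; (16|17)=+1, (4|17)=+1; (−1)^{4·2·8}·(+1)^2·(+1)^4 = +1.
v=29: a=29^2·(≡27), b=29^1·(≡7) mod 29; (27|29)=-1, (7|29)=+1; (−1)^{2·1·14}·(-1)^1·(+1)^2 = -1.
(-235135, 22591 / ℚ) ramifies at {29, 31}: a division algebra.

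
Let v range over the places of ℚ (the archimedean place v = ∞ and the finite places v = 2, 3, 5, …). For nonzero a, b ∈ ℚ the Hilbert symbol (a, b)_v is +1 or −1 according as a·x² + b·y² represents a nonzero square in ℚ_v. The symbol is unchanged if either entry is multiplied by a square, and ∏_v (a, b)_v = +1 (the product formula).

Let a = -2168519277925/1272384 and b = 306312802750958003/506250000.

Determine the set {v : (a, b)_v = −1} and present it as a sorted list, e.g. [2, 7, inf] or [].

[2, 7, 13, 19]

Mod squares: a ≡ -852397, b ≡ 203. Check v ∈ {∞, 2, 3, 5, 7, 11, 13, 17, 19, 29, 47}.
v=47: a=47^-2·(≡8), b=47^0·(≡15) mod 47; (8|47)=+1, (15|47)=-1; (−1)^{-2·0·23}·(+1)^0·(-1)^-2 = +1.
v=11: a=11^2·(≡9), b=11^2·(≡1) mod 11; (9|11)=+1, (1|11)=+1; (−1)^{2·2·5}·(+1)^2·(+1)^2 = +1.
v=29: a=29^3·(≡13), b=29^5·(≡28) mod 29; (13|29)=+1, (28|29)=+1; (−1)^{3·5·14}·(+1)^5·(+1)^3 = +1.
v=7: a=7^1·(≡1), b=7^1·(≡4) mod 7; (1|7)=+1, (4|7)=+1; (−1)^{1·1·3}·(+1)^1·(+1)^1 = -1.
v=19: a=19^1·(≡10), b=19^2·(≡12) mod 19; (10|19)=-1, (12|19)=-1; (−1)^{1·2·9}·(-1)^2·(-1)^1 = -1.
v=3: a=3^-2·(≡2), b=3^-4·(≡2) mod 3; (2|3)=-1, (2|3)=-1; (−1)^{-2·-4·1}·(-1)^-4·(-1)^-2 = +1.
v=17: a=17^1·(≡15), b=17^2·(≡8) mod 17; (15|17)=+1, (8|17)=+1; (−1)^{1·2·8}·(+1)^2·(+1)^1 = +1.
v=2: v_2(a)=-6, v_2(b)=-4; units ≡ 3, 3 (mod 8); ε·ε+αω+βω = 1·1+-6·1+-4·1 ≡ 1  ⇒  (a,b)_2 = -1.
v=13: a=13^1·(≡1), b=13^2·(≡8) mod 13; (1|13)=+1, (8|13)=-1; (−1)^{1·2·6}·(+1)^2·(-1)^1 = -1.
v=5: a=5^2·(≡2), b=5^-8·(≡3) mod 5; (2|5)=-1, (3|5)=-1; (−1)^{2·-8·2}·(-1)^-8·(-1)^2 = +1.
v=∞: -852397 < 0 and 203 > 0  ⇒  (a,b)_∞ = +1.
Ram(-852397, 203) = {2, 7, 13, 19}; no ℚ_2-point on the conic.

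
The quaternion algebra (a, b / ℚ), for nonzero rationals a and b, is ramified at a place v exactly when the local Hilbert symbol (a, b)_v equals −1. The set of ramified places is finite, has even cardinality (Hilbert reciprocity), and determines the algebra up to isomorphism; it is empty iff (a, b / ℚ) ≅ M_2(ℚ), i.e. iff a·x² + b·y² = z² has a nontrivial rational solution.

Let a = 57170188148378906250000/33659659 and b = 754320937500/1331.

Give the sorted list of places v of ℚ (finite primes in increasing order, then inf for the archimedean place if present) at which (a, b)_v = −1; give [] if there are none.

(a, b) ≡ (1235, 165) mod (ℚ^×)²; places V = {2, 3, 5, 11, 13, 19, 23, ∞}.
(a,b)_23: α=6, u≡4; β=2, v≡3 (mod 23); (4|23)=+1, (3|23)=+1; sign (−1)^0·+1^2·+1^6 = +1.
(a,b)_13: α=3, u≡10; β=2, v≡3 (mod 13); (10|13)=+1, (3|13)=+1; sign (−1)^0·+1^2·+1^3 = +1.
(a,b)_∞: sgn(1235)=+, sgn(165)=+, so +1.
(a,b)_5: α=13, u≡3; β=7, v≡3 (mod 5); (3|5)=-1, (3|5)=-1; sign (−1)^0·-1^7·-1^13 = +1.
(a,b)_11: α=-6, u≡4; β=-3, v≡9 (mod 11); (4|11)=+1, (9|11)=+1; sign (−1)^0·+1^-3·+1^-6 = +1.
(a,b)_19: α=-1, u≡3; β=0, v≡13 (mod 19); (3|19)=-1, (13|19)=-1; sign (−1)^0·-1^0·-1^-1 = -1.
(a,b)_2: α=4, β=2; u≡3, v≡5 (mod 8); ε(u)ε(v)=1·0, αω(v)=4·1, βω(u)=2·1; sum ≡ 0  ⇒  +1.
(a,b)_3: α=2, u≡2; β=3, v≡1 (mod 3); (2|3)=-1, (1|3)=+1; sign (−1)^0·-1^3·+1^2 = -1.
Ram(1235, 165) = {3, 19}; no ℚ_3-point on the conic.

[3, 19]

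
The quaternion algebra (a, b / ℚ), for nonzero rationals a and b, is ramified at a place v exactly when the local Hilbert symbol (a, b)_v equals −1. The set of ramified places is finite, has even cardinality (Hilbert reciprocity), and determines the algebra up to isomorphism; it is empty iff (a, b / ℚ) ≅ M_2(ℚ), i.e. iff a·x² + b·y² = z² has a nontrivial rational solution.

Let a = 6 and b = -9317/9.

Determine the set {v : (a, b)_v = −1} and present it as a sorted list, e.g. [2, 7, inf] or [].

[7, 11]

Mod squares: a ≡ 6, b ≡ -77. Check v ∈ {∞, 2, 3, 7, 11}.
v=7: a=7^0·(≡6), b=7^1·(≡3) mod 7; (6|7)=-1, (3|7)=-1; (−1)^{0·1·3}·(-1)^1·(-1)^0 = -1.
v=11: a=11^0·(≡6), b=11^3·(≡9) mod 11; (6|11)=-1, (9|11)=+1; (−1)^{0·3·5}·(-1)^3·(+1)^0 = -1.
v=∞: 6 > 0 and -77 < 0  ⇒  (a,b)_∞ = +1.
v=2: v_2(a)=1, v_2(b)=0; units ≡ 3, 3 (mod 8); ε·ε+αω+βω = 1·1+1·1+0·1 ≡ 0  ⇒  (a,b)_2 = +1.
v=3: a=3^1·(≡2), b=3^-2·(≡1) mod 3; (2|3)=-1, (1|3)=+1; (−1)^{1·-2·1}·(-1)^-2·(+1)^1 = +1.
|Ram(6, -77)| = 2, even; anisotropic at {7, 11}.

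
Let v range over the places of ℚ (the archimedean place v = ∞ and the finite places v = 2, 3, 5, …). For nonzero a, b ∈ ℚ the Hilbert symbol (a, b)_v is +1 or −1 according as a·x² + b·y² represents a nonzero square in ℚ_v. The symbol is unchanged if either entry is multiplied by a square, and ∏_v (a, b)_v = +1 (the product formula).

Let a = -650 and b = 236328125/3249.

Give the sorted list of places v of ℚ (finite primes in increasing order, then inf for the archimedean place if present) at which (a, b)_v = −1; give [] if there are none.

[2, 13]

(a, b) ≡ (-26, 5) mod (ℚ^×)²; places V = {2, 3, 5, 11, 13, 19, ∞}.
(a,b)_3: α=0, u≡1; β=-2, v≡2 (mod 3); (1|3)=+1, (2|3)=-1; sign (−1)^0·+1^-2·-1^0 = +1.
(a,b)_13: α=1, u≡2; β=0, v≡6 (mod 13); (2|13)=-1, (6|13)=-1; sign (−1)^0·-1^0·-1^1 = -1.
(a,b)_2: α=1, β=0; u≡3, v≡5 (mod 8); ε(u)ε(v)=1·0, αω(v)=1·1, βω(u)=0·1; sum ≡ 1  ⇒  -1.
(a,b)_∞: sgn(-26)=−, sgn(5)=+, so +1.
(a,b)_19: α=0, u≡15; β=-2, v≡5 (mod 19); (15|19)=-1, (5|19)=+1; sign (−1)^0·-1^-2·+1^0 = +1.
(a,b)_5: α=2, u≡4; β=9, v≡4 (mod 5); (4|5)=+1, (4|5)=+1; sign (−1)^0·+1^9·+1^2 = +1.
(a,b)_11: α=0, u≡10; β=2, v≡5 (mod 11); (10|11)=-1, (5|11)=+1; sign (−1)^0·-1^2·+1^0 = +1.
Ram(-26, 5) = {2, 13}; no ℚ_2-point on the conic.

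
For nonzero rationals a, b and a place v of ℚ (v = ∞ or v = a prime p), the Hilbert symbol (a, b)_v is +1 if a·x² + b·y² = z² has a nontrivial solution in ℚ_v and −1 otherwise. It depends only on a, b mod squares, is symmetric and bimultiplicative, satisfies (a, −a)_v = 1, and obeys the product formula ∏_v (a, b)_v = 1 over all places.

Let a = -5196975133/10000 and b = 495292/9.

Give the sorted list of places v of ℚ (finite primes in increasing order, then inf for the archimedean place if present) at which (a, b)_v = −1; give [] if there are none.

(a, b) ≡ (-133, 7) mod (ℚ^×)²; places V = {2, 3, 5, 7, 19, 47, ∞}.
(a,b)_7: α=3, u≡1; β=3, v≡1 (mod 7); (1|7)=+1, (1|7)=+1; sign (−1)^1·+1^3·+1^3 = -1.
(a,b)_5: α=-4, u≡2; β=0, v≡3 (mod 5); (2|5)=-1, (3|5)=-1; sign (−1)^0·-1^0·-1^-4 = +1.
(a,b)_∞: sgn(-133)=−, sgn(7)=+, so +1.
(a,b)_3: α=0, u≡2; β=-2, v≡1 (mod 3); (2|3)=-1, (1|3)=+1; sign (−1)^0·-1^-2·+1^0 = +1.
(a,b)_19: α=3, u≡15; β=2, v≡11 (mod 19); (15|19)=-1, (11|19)=+1; sign (−1)^0·-1^2·+1^3 = +1.
(a,b)_2: α=-4, β=2; u≡3, v≡7 (mod 8); ε(u)ε(v)=1·1, αω(v)=-4·0, βω(u)=2·1; sum ≡ 1  ⇒  -1.
(a,b)_47: α=2, u≡9; β=0, v≡32 (mod 47); (9|47)=+1, (32|47)=+1; sign (−1)^0·+1^0·+1^2 = +1.
Ram(-133, 7) = {2, 7}; no ℚ_2-point on the conic.

[2, 7]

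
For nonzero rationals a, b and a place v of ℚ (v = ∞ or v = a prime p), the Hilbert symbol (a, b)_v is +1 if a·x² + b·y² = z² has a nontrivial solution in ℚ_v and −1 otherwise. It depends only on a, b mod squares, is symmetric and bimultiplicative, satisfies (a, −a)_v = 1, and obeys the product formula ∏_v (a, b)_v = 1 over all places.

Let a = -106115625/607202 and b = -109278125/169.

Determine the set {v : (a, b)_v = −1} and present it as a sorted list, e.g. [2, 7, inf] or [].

(a, b) ≡ (-770, -5) mod (ℚ^×)²; places V = {2, 3, 5, 7, 11, 13, 17, 19, 29, ∞}.
(a,b)_5: α=5, u≡4; β=5, v≡4 (mod 5); (4|5)=+1, (4|5)=+1; sign (−1)^0·+1^5·+1^5 = +1.
(a,b)_7: α=3, u≡4; β=0, v≡2 (mod 7); (4|7)=+1, (2|7)=+1; sign (−1)^0·+1^0·+1^3 = +1.
(a,b)_17: α=0, u≡11; β=2, v≡11 (mod 17); (11|17)=-1, (11|17)=-1; sign (−1)^0·-1^2·-1^0 = +1.
(a,b)_11: α=1, u≡2; β=2, v≡2 (mod 11); (2|11)=-1, (2|11)=-1; sign (−1)^0·-1^2·-1^1 = -1.
(a,b)_2: α=-1, β=0; u≡7, v≡3 (mod 8); ε(u)ε(v)=1·1, αω(v)=-1·1, βω(u)=0·0; sum ≡ 0  ⇒  +1.
(a,b)_19: α=-2, u≡4; β=0, v≡12 (mod 19); (4|19)=+1, (12|19)=-1; sign (−1)^0·+1^0·-1^-2 = +1.
(a,b)_29: α=-2, u≡24; β=0, v≡7 (mod 29); (24|29)=+1, (7|29)=+1; sign (−1)^0·+1^0·+1^-2 = +1.
(a,b)_13: α=0, u≡9; β=-2, v≡5 (mod 13); (9|13)=+1, (5|13)=-1; sign (−1)^0·+1^-2·-1^0 = +1.
(a,b)_∞: sgn(-770)=−, sgn(-5)=−, so -1.
(a,b)_3: α=2, u≡1; β=0, v≡1 (mod 3); (1|3)=+1, (1|3)=+1; sign (−1)^0·+1^0·+1^2 = +1.
(-770, -5 / ℚ) ramifies at {11, ∞}: a division algebra.

[11, inf]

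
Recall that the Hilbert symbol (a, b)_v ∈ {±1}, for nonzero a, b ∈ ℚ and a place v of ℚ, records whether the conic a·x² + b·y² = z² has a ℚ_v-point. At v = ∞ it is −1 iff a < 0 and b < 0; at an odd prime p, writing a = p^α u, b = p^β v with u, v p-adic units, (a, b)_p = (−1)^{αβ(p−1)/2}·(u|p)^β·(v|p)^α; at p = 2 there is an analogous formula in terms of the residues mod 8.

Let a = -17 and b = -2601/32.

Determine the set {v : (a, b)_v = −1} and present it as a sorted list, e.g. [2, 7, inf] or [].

[2, inf]

Mod squares: a ≡ -17, b ≡ -2. Check v ∈ {∞, 2, 3, 17}.
v=∞: -17 < 0 and -2 < 0  ⇒  (a,b)_∞ = -1.
v=17: a=17^1·(≡16), b=17^2·(≡13) mod 17; (16|17)=+1, (13|17)=+1; (−1)^{1·2·8}·(+1)^2·(+1)^1 = +1.
v=3: a=3^0·(≡1), b=3^2·(≡1) mod 3; (1|3)=+1, (1|3)=+1; (−1)^{0·2·1}·(+1)^2·(+1)^0 = +1.
v=2: v_2(a)=0, v_2(b)=-5; units ≡ 7, 7 (mod 8); ε·ε+αω+βω = 1·1+0·0+-5·0 ≡ 1  ⇒  (a,b)_2 = -1.
Ram(-17, -2) = {2, ∞}; no ℚ_2-point on the conic.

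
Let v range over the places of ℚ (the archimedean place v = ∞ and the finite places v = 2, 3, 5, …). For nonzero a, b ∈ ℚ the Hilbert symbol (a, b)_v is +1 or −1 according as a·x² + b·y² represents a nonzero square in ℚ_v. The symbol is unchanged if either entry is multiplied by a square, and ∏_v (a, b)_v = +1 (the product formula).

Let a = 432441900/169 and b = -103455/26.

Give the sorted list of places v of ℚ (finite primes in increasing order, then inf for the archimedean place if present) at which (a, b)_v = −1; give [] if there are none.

Mod squares: a ≡ 11, b ≡ -2470. Check v ∈ {∞, 2, 3, 5, 11, 13, 19}.
v=13: a=13^-2·(≡7), b=13^-1·(≡6) mod 13; (7|13)=-1, (6|13)=-1; (−1)^{-2·-1·6}·(-1)^-1·(-1)^-2 = -1.
v=2: v_2(a)=2, v_2(b)=-1; units ≡ 3, 5 (mod 8); ε·ε+αω+βω = 1·0+2·1+-1·1 ≡ 1  ⇒  (a,b)_2 = -1.
v=11: a=11^3·(≡1), b=11^2·(≡9) mod 11; (1|11)=+1, (9|11)=+1; (−1)^{3·2·5}·(+1)^2·(+1)^3 = +1.
v=3: a=3^2·(≡2), b=3^2·(≡2) mod 3; (2|3)=-1, (2|3)=-1; (−1)^{2·2·1}·(-1)^2·(-1)^2 = +1.
v=∞: 11 > 0 and -2470 < 0  ⇒  (a,b)_∞ = +1.
v=19: a=19^2·(≡6), b=19^1·(≡12) mod 19; (6|19)=+1, (12|19)=-1; (−1)^{2·1·9}·(+1)^1·(-1)^2 = +1.
v=5: a=5^2·(≡4), b=5^1·(≡4) mod 5; (4|5)=+1, (4|5)=+1; (−1)^{2·1·2}·(+1)^1·(+1)^2 = +1.
(11, -2470 / ℚ) ramifies at {2, 13}: a division algebra.

[2, 13]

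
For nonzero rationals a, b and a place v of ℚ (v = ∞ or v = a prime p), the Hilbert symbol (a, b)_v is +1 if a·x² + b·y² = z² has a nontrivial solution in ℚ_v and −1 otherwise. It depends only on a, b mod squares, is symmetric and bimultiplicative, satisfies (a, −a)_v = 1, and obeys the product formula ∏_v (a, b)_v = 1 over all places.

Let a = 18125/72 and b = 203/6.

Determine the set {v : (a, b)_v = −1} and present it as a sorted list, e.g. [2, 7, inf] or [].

(a, b) ≡ (58, 1218) mod (ℚ^×)²; places V = {2, 3, 5, 7, 29, ∞}.
(a,b)_∞: sgn(58)=+, sgn(1218)=+, so +1.
(a,b)_3: α=-2, u≡1; β=-1, v≡1 (mod 3); (1|3)=+1, (1|3)=+1; sign (−1)^0·+1^-1·+1^-2 = +1.
(a,b)_7: α=0, u≡1; β=1, v≡6 (mod 7); (1|7)=+1, (6|7)=-1; sign (−1)^0·+1^1·-1^0 = +1.
(a,b)_2: α=-3, β=-1; u≡5, v≡1 (mod 8); ε(u)ε(v)=0·0, αω(v)=-3·0, βω(u)=-1·1; sum ≡ 1  ⇒  -1.
(a,b)_5: α=4, u≡2; β=0, v≡3 (mod 5); (2|5)=-1, (3|5)=-1; sign (−1)^0·-1^0·-1^4 = +1.
(a,b)_29: α=1, u≡26; β=1, v≡6 (mod 29); (26|29)=-1, (6|29)=+1; sign (−1)^0·-1^1·+1^1 = -1.
Ram(58, 1218) = {2, 29}; no ℚ_2-point on the conic.

[2, 29]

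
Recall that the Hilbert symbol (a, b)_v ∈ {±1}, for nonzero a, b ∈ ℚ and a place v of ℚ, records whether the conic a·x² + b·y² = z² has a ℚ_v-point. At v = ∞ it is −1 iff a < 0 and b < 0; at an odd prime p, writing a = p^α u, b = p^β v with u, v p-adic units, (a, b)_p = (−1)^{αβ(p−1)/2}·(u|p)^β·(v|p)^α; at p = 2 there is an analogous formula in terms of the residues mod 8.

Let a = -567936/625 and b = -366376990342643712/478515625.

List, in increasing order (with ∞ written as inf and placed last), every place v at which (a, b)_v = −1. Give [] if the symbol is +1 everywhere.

[29, inf]

Mod squares: a ≡ -986, b ≡ -493. Check v ∈ {∞, 2, 3, 5, 7, 17, 29}.
v=5: a=5^-4·(≡4), b=5^-10·(≡2) mod 5; (4|5)=+1, (2|5)=-1; (−1)^{-4·-10·2}·(+1)^-10·(-1)^-4 = +1.
v=2: v_2(a)=7, v_2(b)=22; units ≡ 3, 3 (mod 8); ε·ε+αω+βω = 1·1+7·1+22·1 ≡ 0  ⇒  (a,b)_2 = +1.
v=∞: -986 < 0 and -493 < 0  ⇒  (a,b)_∞ = -1.
v=17: a=17^1·(≡5), b=17^3·(≡3) mod 17; (5|17)=-1, (3|17)=-1; (−1)^{1·3·8}·(-1)^3·(-1)^1 = +1.
v=29: a=29^1·(≡23), b=29^3·(≡11) mod 29; (23|29)=+1, (11|29)=-1; (−1)^{1·3·14}·(+1)^3·(-1)^1 = -1.
v=3: a=3^2·(≡1), b=3^6·(≡2) mod 3; (1|3)=+1, (2|3)=-1; (−1)^{2·6·1}·(+1)^6·(-1)^2 = +1.
v=7: a=7^0·(≡1), b=7^-2·(≡1) mod 7; (1|7)=+1, (1|7)=+1; (−1)^{0·-2·3}·(+1)^-2·(+1)^0 = +1.
(-986, -493 / ℚ) ramifies at {29, ∞}: a division algebra.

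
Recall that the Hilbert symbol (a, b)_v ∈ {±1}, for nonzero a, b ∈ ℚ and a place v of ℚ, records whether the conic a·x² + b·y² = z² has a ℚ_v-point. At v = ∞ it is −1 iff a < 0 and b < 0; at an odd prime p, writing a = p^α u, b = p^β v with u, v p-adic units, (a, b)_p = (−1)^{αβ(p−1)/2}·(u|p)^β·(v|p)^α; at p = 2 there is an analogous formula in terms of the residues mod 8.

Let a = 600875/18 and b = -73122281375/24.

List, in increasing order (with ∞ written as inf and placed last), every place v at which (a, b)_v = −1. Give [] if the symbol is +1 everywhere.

[2, 19]

(a, b) ≡ (48070, -274170) mod (ℚ^×)²; places V = {2, 3, 5, 11, 13, 19, 23, 37, ∞}.
(a,b)_2: α=-1, β=-3; u≡3, v≡3 (mod 8); ε(u)ε(v)=1·1, αω(v)=-1·1, βω(u)=-3·1; sum ≡ 1  ⇒  -1.
(a,b)_3: α=-2, u≡1; β=-1, v≡2 (mod 3); (1|3)=+1, (2|3)=-1; sign (−1)^0·+1^-1·-1^-2 = +1.
(a,b)_11: α=1, u≡3; β=2, v≡4 (mod 11); (3|11)=+1, (4|11)=+1; sign (−1)^0·+1^2·+1^1 = +1.
(a,b)_19: α=1, u≡10; β=1, v≡15 (mod 19); (10|19)=-1, (15|19)=-1; sign (−1)^1·-1^1·-1^1 = -1.
(a,b)_37: α=0, u≡10; β=1, v≡30 (mod 37); (10|37)=+1, (30|37)=+1; sign (−1)^0·+1^1·+1^0 = +1.
(a,b)_5: α=3, u≡4; β=3, v≡1 (mod 5); (4|5)=+1, (1|5)=+1; sign (−1)^0·+1^3·+1^3 = +1.
(a,b)_23: α=1, u≡19; β=2, v≡3 (mod 23); (19|23)=-1, (3|23)=+1; sign (−1)^0·-1^2·+1^1 = +1.
(a,b)_∞: sgn(48070)=+, sgn(-274170)=−, so +1.
(a,b)_13: α=0, u≡3; β=1, v≡1 (mod 13); (3|13)=+1, (1|13)=+1; sign (−1)^0·+1^1·+1^0 = +1.
Ram(48070, -274170) = {2, 19}; no ℚ_2-point on the conic.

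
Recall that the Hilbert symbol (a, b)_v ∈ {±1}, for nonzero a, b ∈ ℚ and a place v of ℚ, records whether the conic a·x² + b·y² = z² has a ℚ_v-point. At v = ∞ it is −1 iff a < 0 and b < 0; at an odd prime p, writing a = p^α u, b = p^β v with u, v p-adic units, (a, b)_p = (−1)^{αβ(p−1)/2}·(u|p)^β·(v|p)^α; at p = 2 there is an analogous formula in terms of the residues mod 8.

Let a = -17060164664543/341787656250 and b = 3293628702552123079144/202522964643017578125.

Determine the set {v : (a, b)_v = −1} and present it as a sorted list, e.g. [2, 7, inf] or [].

[2, 11, 13, 19]

(a, b) ≡ (-1430, 27170) mod (ℚ^×)²; places V = {2, 3, 5, 7, 11, 13, 17, 19, 23, 29, 53, ∞}.
(a,b)_13: α=1, u≡6; β=1, v≡1 (mod 13); (6|13)=-1, (1|13)=+1; sign (−1)^0·-1^1·+1^1 = -1.
(a,b)_11: α=1, u≡6; β=1, v≡2 (mod 11); (6|11)=-1, (2|11)=-1; sign (−1)^1·-1^1·-1^1 = -1.
(a,b)_29: α=-2, u≡7; β=-2, v≡14 (mod 29); (7|29)=+1, (14|29)=-1; sign (−1)^0·+1^-2·-1^-2 = +1.
(a,b)_17: α=-2, u≡1; β=-4, v≡4 (mod 17); (1|17)=+1, (4|17)=+1; sign (−1)^0·+1^-4·+1^-2 = +1.
(a,b)_53: α=2, u≡40; β=2, v≡34 (mod 53); (40|53)=+1, (34|53)=-1; sign (−1)^0·+1^2·-1^2 = +1.
(a,b)_2: α=-1, β=3; u≡5, v≡1 (mod 8); ε(u)ε(v)=0·0, αω(v)=-1·0, βω(u)=3·1; sum ≡ 1  ⇒  -1.
(a,b)_7: α=6, u≡5; β=10, v≡3 (mod 7); (5|7)=-1, (3|7)=-1; sign (−1)^0·-1^10·-1^6 = +1.
(a,b)_23: α=0, u≡19; β=2, v≡5 (mod 23); (19|23)=-1, (5|23)=-1; sign (−1)^0·-1^2·-1^0 = +1.
(a,b)_5: α=-7, u≡1; β=-11, v≡1 (mod 5); (1|5)=+1, (1|5)=+1; sign (−1)^0·+1^-11·+1^-7 = +1.
(a,b)_19: α=2, u≡10; β=3, v≡6 (mod 19); (10|19)=-1, (6|19)=+1; sign (−1)^0·-1^3·+1^2 = -1.
(a,b)_∞: sgn(-1430)=−, sgn(27170)=+, so +1.
(a,b)_3: α=-2, u≡1; β=-10, v≡2 (mod 3); (1|3)=+1, (2|3)=-1; sign (−1)^0·+1^-10·-1^-2 = +1.
Ram(-1430, 27170) = {2, 11, 13, 19}; no ℚ_2-point on the conic.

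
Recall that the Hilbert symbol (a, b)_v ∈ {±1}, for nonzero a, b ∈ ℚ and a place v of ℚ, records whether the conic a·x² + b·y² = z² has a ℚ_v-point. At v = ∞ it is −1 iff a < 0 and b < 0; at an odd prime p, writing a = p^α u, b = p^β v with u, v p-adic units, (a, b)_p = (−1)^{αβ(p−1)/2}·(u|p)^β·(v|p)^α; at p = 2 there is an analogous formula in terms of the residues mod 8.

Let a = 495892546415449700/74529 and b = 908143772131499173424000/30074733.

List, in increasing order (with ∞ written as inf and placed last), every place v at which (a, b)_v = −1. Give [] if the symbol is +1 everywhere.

(a, b) ≡ (17, 1430) mod (ℚ^×)²; places V = {2, 3, 5, 7, 11, 13, 17, 19, 23, ∞}.
(a,b)_7: α=-2, u≡3; β=2, v≡1 (mod 7); (3|7)=-1, (1|7)=+1; sign (−1)^0·-1^2·+1^-2 = +1.
(a,b)_11: α=4, u≡7; β=5, v≡4 (mod 11); (7|11)=-1, (4|11)=+1; sign (−1)^0·-1^5·+1^4 = -1.
(a,b)_5: α=2, u≡2; β=3, v≡4 (mod 5); (2|5)=-1, (4|5)=+1; sign (−1)^0·-1^3·+1^2 = -1.
(a,b)_∞: sgn(17)=+, sgn(1430)=+, so +1.
(a,b)_23: α=2, u≡10; β=2, v≡4 (mod 23); (10|23)=-1, (4|23)=+1; sign (−1)^0·-1^2·+1^2 = +1.
(a,b)_19: α=4, u≡6; β=6, v≡4 (mod 19); (6|19)=+1, (4|19)=+1; sign (−1)^0·+1^6·+1^4 = +1.
(a,b)_17: α=3, u≡16; β=2, v≡13 (mod 17); (16|17)=+1, (13|17)=+1; sign (−1)^0·+1^2·+1^3 = +1.
(a,b)_13: α=-2, u≡3; β=-5, v≡5 (mod 13); (3|13)=+1, (5|13)=-1; sign (−1)^0·+1^-5·-1^-2 = +1.
(a,b)_3: α=-2, u≡2; β=-4, v≡2 (mod 3); (2|3)=-1, (2|3)=-1; sign (−1)^0·-1^-4·-1^-2 = +1.
(a,b)_2: α=2, β=7; u≡1, v≡3 (mod 8); ε(u)ε(v)=0·1, αω(v)=2·1, βω(u)=7·0; sum ≡ 0  ⇒  +1.
(17, 1430 / ℚ) ramifies at {5, 11}: a division algebra.

[5, 11]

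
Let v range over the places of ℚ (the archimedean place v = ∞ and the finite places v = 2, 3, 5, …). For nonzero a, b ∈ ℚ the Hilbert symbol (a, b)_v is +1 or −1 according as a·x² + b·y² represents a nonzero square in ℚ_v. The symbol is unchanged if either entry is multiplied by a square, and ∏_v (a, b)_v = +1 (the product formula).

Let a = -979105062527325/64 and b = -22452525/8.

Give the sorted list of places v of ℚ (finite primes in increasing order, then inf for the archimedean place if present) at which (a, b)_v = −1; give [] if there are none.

[29, inf]

Mod squares: a ≡ -437, b ≡ -199578. Check v ∈ {∞, 2, 3, 5, 19, 23, 29, 31, 37}.
v=31: a=31^2·(≡10), b=31^1·(≡5) mod 31; (10|31)=+1, (5|31)=+1; (−1)^{2·1·15}·(+1)^1·(+1)^2 = +1.
v=5: a=5^2·(≡3), b=5^2·(≡3) mod 5; (3|5)=-1, (3|5)=-1; (−1)^{2·2·2}·(-1)^2·(-1)^2 = +1.
v=∞: -437 < 0 and -199578 < 0  ⇒  (a,b)_∞ = -1.
v=37: a=37^2·(≡33), b=37^1·(≡20) mod 37; (33|37)=+1, (20|37)=-1; (−1)^{2·1·18}·(+1)^1·(-1)^2 = +1.
v=19: a=19^1·(≡18), b=19^0·(≡17) mod 19; (18|19)=-1, (17|19)=+1; (−1)^{1·0·9}·(-1)^0·(+1)^1 = +1.
v=2: v_2(a)=-6, v_2(b)=-3; units ≡ 3, 3 (mod 8); ε·ε+αω+βω = 1·1+-6·1+-3·1 ≡ 0  ⇒  (a,b)_2 = +1.
v=3: a=3^4·(≡1), b=3^3·(≡2) mod 3; (1|3)=+1, (2|3)=-1; (−1)^{4·3·1}·(+1)^3·(-1)^4 = +1.
v=23: a=23^1·(≡3), b=23^0·(≡18) mod 23; (3|23)=+1, (18|23)=+1; (−1)^{1·0·11}·(+1)^0·(+1)^1 = +1.
v=29: a=29^2·(≡11), b=29^1·(≡13) mod 29; (11|29)=-1, (13|29)=+1; (−1)^{2·1·14}·(-1)^1·(+1)^2 = -1.
Ram(-437, -199578) = {29, ∞}; no ℚ_29-point on the conic.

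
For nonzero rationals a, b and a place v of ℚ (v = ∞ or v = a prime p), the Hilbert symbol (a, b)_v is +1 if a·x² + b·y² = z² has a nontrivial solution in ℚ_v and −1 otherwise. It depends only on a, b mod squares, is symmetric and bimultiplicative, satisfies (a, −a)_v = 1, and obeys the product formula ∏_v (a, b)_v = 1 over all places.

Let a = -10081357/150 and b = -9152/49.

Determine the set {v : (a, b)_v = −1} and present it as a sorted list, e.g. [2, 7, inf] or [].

(a, b) ≡ (-2958, -143) mod (ℚ^×)²; places V = {2, 3, 5, 7, 11, 13, 17, 29, ∞}.
(a,b)_29: α=1, u≡27; β=0, v≡18 (mod 29); (27|29)=-1, (18|29)=-1; sign (−1)^0·-1^0·-1^1 = -1.
(a,b)_3: α=-1, u≡1; β=0, v≡1 (mod 3); (1|3)=+1, (1|3)=+1; sign (−1)^0·+1^0·+1^-1 = +1.
(a,b)_11: α=2, u≡9; β=1, v≡3 (mod 11); (9|11)=+1, (3|11)=+1; sign (−1)^0·+1^1·+1^2 = +1.
(a,b)_13: α=2, u≡8; β=1, v≡5 (mod 13); (8|13)=-1, (5|13)=-1; sign (−1)^0·-1^1·-1^2 = -1.
(a,b)_17: α=1, u≡9; β=0, v≡3 (mod 17); (9|17)=+1, (3|17)=-1; sign (−1)^0·+1^0·-1^1 = -1.
(a,b)_7: α=0, u≡5; β=-2, v≡4 (mod 7); (5|7)=-1, (4|7)=+1; sign (−1)^0·-1^-2·+1^0 = +1.
(a,b)_5: α=-2, u≡3; β=0, v≡2 (mod 5); (3|5)=-1, (2|5)=-1; sign (−1)^0·-1^0·-1^-2 = +1.
(a,b)_2: α=-1, β=6; u≡1, v≡1 (mod 8); ε(u)ε(v)=0·0, αω(v)=-1·0, βω(u)=6·0; sum ≡ 0  ⇒  +1.
(a,b)_∞: sgn(-2958)=−, sgn(-143)=−, so -1.
Ram(-2958, -143) = {13, 17, 29, ∞}; no ℚ_13-point on the conic.

[13, 17, 29, inf]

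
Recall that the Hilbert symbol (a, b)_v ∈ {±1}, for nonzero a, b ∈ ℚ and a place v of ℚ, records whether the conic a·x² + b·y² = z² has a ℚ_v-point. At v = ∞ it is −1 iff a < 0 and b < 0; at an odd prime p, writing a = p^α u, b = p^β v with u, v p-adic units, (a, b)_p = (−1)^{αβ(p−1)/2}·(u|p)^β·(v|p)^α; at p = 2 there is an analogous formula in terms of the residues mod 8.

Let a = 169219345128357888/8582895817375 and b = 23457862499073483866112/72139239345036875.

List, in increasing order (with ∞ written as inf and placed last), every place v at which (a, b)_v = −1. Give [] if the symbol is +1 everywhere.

[3, 5]

(a, b) ≡ (4290, 143) mod (ℚ^×)²; places V = {2, 3, 5, 7, 11, 13, 19, 41, 47, ∞}.
(a,b)_41: α=-4, u≡12; β=-6, v≡40 (mod 41); (12|41)=-1, (40|41)=+1; sign (−1)^0·-1^-6·+1^-4 = +1.
(a,b)_11: α=-1, u≡1; β=-1, v≡2 (mod 11); (1|11)=+1, (2|11)=-1; sign (−1)^1·+1^-1·-1^-1 = +1.
(a,b)_47: α=-2, u≡40; β=-2, v≡36 (mod 47); (40|47)=-1, (36|47)=+1; sign (−1)^0·-1^-2·+1^-2 = +1.
(a,b)_19: α=4, u≡3; β=6, v≡18 (mod 19); (3|19)=-1, (18|19)=-1; sign (−1)^0·-1^6·-1^4 = +1.
(a,b)_7: α=2, u≡6; β=2, v≡5 (mod 7); (6|7)=-1, (5|7)=-1; sign (−1)^0·-1^2·-1^2 = +1.
(a,b)_2: α=23, β=30; u≡1, v≡7 (mod 8); ε(u)ε(v)=0·1, αω(v)=23·0, βω(u)=30·0; sum ≡ 0  ⇒  +1.
(a,b)_3: α=5, u≡2; β=6, v≡2 (mod 3); (2|3)=-1, (2|3)=-1; sign (−1)^0·-1^6·-1^5 = -1.
(a,b)_13: α=1, u≡6; β=1, v≡8 (mod 13); (6|13)=-1, (8|13)=-1; sign (−1)^0·-1^1·-1^1 = +1.
(a,b)_5: α=-3, u≡2; β=-4, v≡3 (mod 5); (2|5)=-1, (3|5)=-1; sign (−1)^0·-1^-4·-1^-3 = -1.
(a,b)_∞: sgn(4290)=+, sgn(143)=+, so +1.
|Ram(4290, 143)| = 2, even; anisotropic at {3, 5}.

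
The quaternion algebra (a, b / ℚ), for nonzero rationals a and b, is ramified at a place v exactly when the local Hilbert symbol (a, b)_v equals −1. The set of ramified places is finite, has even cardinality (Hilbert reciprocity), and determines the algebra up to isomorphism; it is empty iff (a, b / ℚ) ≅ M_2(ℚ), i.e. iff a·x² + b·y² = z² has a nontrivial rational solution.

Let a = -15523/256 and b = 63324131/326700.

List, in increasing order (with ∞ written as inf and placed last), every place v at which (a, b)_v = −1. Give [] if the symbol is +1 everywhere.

(a, b) ≡ (-43, 1124097) mod (ℚ^×)²; places V = {2, 3, 5, 11, 13, 19, 37, 41, 43, ∞}.
(a,b)_13: α=0, u≡10; β=3, v≡8 (mod 13); (10|13)=+1, (8|13)=-1; sign (−1)^0·+1^3·-1^0 = +1.
(a,b)_41: α=0, u≡18; β=1, v≡12 (mod 41); (18|41)=+1, (12|41)=-1; sign (−1)^0·+1^1·-1^0 = +1.
(a,b)_5: α=0, u≡2; β=-2, v≡2 (mod 5); (2|5)=-1, (2|5)=-1; sign (−1)^0·-1^-2·-1^0 = +1.
(a,b)_3: α=0, u≡2; β=-3, v≡2 (mod 3); (2|3)=-1, (2|3)=-1; sign (−1)^0·-1^-3·-1^0 = -1.
(a,b)_11: α=0, u≡3; β=-2, v≡7 (mod 11); (3|11)=+1, (7|11)=-1; sign (−1)^0·+1^-2·-1^0 = +1.
(a,b)_43: α=1, u≡30; β=0, v≡27 (mod 43); (30|43)=-1, (27|43)=-1; sign (−1)^0·-1^0·-1^1 = -1.
(a,b)_19: α=2, u≡10; β=1, v≡11 (mod 19); (10|19)=-1, (11|19)=+1; sign (−1)^0·-1^1·+1^2 = -1.
(a,b)_37: α=0, u≡19; β=1, v≡12 (mod 37); (19|37)=-1, (12|37)=+1; sign (−1)^0·-1^1·+1^0 = -1.
(a,b)_∞: sgn(-43)=−, sgn(1124097)=+, so +1.
(a,b)_2: α=-8, β=-2; u≡5, v≡1 (mod 8); ε(u)ε(v)=0·0, αω(v)=-8·0, βω(u)=-2·1; sum ≡ 0  ⇒  +1.
|Ram(-43, 1124097)| = 4, even; anisotropic at {3, 19, 37, 43}.

[3, 19, 37, 43]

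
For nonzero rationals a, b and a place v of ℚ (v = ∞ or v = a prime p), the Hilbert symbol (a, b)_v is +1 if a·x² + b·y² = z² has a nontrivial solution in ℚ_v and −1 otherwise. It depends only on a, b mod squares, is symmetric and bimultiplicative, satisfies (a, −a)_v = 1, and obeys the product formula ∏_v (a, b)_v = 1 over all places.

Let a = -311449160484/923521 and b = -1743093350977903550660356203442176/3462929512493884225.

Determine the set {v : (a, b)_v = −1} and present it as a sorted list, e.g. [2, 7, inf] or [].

[3, 17, 23, inf]

Mod squares: a ≡ -561, b ≡ -759. Check v ∈ {∞, 2, 3, 5, 7, 11, 13, 17, 23, 31}.
v=7: a=7^2·(≡5), b=7^6·(≡2) mod 7; (5|7)=-1, (2|7)=+1; (−1)^{2·6·3}·(-1)^6·(+1)^2 = +1.
v=2: v_2(a)=2, v_2(b)=12; units ≡ 7, 1 (mod 8); ε·ε+αω+βω = 1·0+2·0+12·0 ≡ 0  ⇒  (a,b)_2 = +1.
v=11: a=11^3·(≡5), b=11^7·(≡7) mod 11; (5|11)=+1, (7|11)=-1; (−1)^{3·7·5}·(+1)^7·(-1)^3 = +1.
v=13: a=13^0·(≡6), b=13^-2·(≡8) mod 13; (6|13)=-1, (8|13)=-1; (−1)^{0·-2·6}·(-1)^-2·(-1)^0 = +1.
v=5: a=5^0·(≡1), b=5^-2·(≡1) mod 5; (1|5)=+1, (1|5)=+1; (−1)^{0·-2·2}·(+1)^-2·(+1)^0 = +1.
v=3: a=3^5·(≡2), b=3^7·(≡2) mod 3; (2|3)=-1, (2|3)=-1; (−1)^{5·7·1}·(-1)^7·(-1)^5 = -1.
v=∞: -561 < 0 and -759 < 0  ⇒  (a,b)_∞ = -1.
v=31: a=31^-4·(≡19), b=31^-10·(≡2) mod 31; (19|31)=+1, (2|31)=+1; (−1)^{-4·-10·15}·(+1)^-10·(+1)^-4 = +1.
v=17: a=17^3·(≡1), b=17^8·(≡7) mod 17; (1|17)=+1, (7|17)=-1; (−1)^{3·8·8}·(+1)^8·(-1)^3 = -1.
v=23: a=23^0·(≡10), b=23^3·(≡4) mod 23; (10|23)=-1, (4|23)=+1; (−1)^{0·3·11}·(-1)^3·(+1)^0 = -1.
|Ram(-561, -759)| = 4, even; anisotropic at {3, 17, 23, ∞}.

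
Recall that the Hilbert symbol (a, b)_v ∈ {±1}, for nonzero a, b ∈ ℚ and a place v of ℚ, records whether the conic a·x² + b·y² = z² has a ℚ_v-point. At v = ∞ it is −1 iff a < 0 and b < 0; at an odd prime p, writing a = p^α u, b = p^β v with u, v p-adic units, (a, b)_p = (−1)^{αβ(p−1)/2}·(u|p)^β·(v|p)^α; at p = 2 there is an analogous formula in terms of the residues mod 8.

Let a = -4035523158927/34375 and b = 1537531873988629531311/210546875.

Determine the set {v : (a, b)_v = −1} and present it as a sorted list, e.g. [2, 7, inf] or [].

Mod squares: a ≡ -164663785, b ≡ 46189. Check v ∈ {∞, 2, 3, 5, 7, 11, 13, 17, 19, 23, 31, 43}.
v=3: a=3^6·(≡2), b=3^6·(≡1) mod 3; (2|3)=-1, (1|3)=+1; (−1)^{6·6·1}·(-1)^6·(+1)^6 = +1.
v=2: v_2(a)=0, v_2(b)=0; units ≡ 7, 5 (mod 8); ε·ε+αω+βω = 1·0+0·1+0·0 ≡ 0  ⇒  (a,b)_2 = +1.
v=5: a=5^-5·(≡3), b=5^-8·(≡4) mod 5; (3|5)=-1, (4|5)=+1; (−1)^{-5·-8·2}·(-1)^-8·(+1)^-5 = +1.
v=17: a=17^1·(≡4), b=17^3·(≡7) mod 17; (4|17)=+1, (7|17)=-1; (−1)^{1·3·8}·(+1)^3·(-1)^1 = -1.
v=7: a=7^0·(≡4), b=7^-2·(≡6) mod 7; (4|7)=+1, (6|7)=-1; (−1)^{0·-2·3}·(+1)^-2·(-1)^0 = +1.
v=31: a=31^1·(≡30), b=31^2·(≡11) mod 31; (30|31)=-1, (11|31)=-1; (−1)^{1·2·15}·(-1)^2·(-1)^1 = -1.
v=∞: -164663785 < 0 and 46189 > 0  ⇒  (a,b)_∞ = +1.
v=19: a=19^1·(≡13), b=19^1·(≡13) mod 19; (13|19)=-1, (13|19)=-1; (−1)^{1·1·9}·(-1)^1·(-1)^1 = -1.
v=11: a=11^-1·(≡4), b=11^-1·(≡10) mod 11; (4|11)=+1, (10|11)=-1; (−1)^{-1·-1·5}·(+1)^-1·(-1)^-1 = +1.
v=23: a=23^1·(≡21), b=23^2·(≡21) mod 23; (21|23)=-1, (21|23)=-1; (−1)^{1·2·11}·(-1)^2·(-1)^1 = -1.
v=13: a=13^1·(≡9), b=13^1·(≡3) mod 13; (9|13)=+1, (3|13)=+1; (−1)^{1·1·6}·(+1)^1·(+1)^1 = +1.
v=43: a=43^2·(≡30), b=43^4·(≡12) mod 43; (30|43)=-1, (12|43)=-1; (−1)^{2·4·21}·(-1)^4·(-1)^2 = +1.
Ram(-164663785, 46189) = {17, 19, 23, 31}; no ℚ_17-point on the conic.

[17, 19, 23, 31]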